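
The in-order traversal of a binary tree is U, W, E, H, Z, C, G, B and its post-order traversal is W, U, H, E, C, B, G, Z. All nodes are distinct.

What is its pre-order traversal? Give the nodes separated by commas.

Z, E, U, W, H, G, C, B

The last element of post-order is the root; it splits in-order into left and right subtrees.
Root Z: left subtree has 4 nodes {U, W, E, H}, right has 3 {C, G, B}.
  Root E: left subtree has 2 nodes {U, W}, right has 1 {H}.
    Root U: left subtree has 0 nodes { }, right has 1 {W}.
  Root G: left subtree has 1 node {C}, right has 1 {B}.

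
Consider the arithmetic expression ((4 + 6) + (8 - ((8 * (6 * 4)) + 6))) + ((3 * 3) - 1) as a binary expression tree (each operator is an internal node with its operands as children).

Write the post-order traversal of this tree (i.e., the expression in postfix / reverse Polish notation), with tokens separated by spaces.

Post-order on an expression tree gives postfix notation: for each operator, emit left operand, right operand, then the operator.

4 6 + 8 8 6 4 * * 6 + - + 3 3 * 1 - +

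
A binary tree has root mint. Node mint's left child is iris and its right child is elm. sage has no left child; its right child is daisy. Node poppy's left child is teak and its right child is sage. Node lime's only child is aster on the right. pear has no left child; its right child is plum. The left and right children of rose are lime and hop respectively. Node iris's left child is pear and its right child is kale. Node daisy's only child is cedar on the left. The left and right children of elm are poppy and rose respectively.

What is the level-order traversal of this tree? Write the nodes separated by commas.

mint, iris, elm, pear, kale, poppy, rose, plum, teak, sage, lime, hop, daisy, aster, cedar

Level-order visits nodes level by level from the root, left to right within each level.
Level 0: mint
Level 1: iris, elm
Level 2: pear, kale, poppy, rose
Level 3: plum, teak, sage, lime, hop
Level 4: daisy, aster
Level 5: cedar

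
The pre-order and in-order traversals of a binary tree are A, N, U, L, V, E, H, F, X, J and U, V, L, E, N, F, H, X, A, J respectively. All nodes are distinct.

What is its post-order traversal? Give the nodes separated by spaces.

V E L U F X H N J A

The first element of pre-order is the root; it splits in-order into left and right subtrees.
Root A: left subtree has 8 nodes {U, V, L, E, N, F, H, X}, right has 1 {J}.
  Root N: left subtree has 4 nodes {U, V, L, E}, right has 3 {F, H, X}.
    Root U: left subtree has 0 nodes { }, right has 3 {V, L, E}.
      Root L: left subtree has 1 node {V}, right has 1 {E}.
    Root H: left subtree has 1 node {F}, right has 1 {X}.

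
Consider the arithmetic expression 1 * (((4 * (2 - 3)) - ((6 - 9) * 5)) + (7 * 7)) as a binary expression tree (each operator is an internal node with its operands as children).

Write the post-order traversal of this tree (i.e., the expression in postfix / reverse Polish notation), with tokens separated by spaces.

1 4 2 3 - * 6 9 - 5 * - 7 7 * + *

Post-order on an expression tree gives postfix notation: for each operator, emit left operand, right operand, then the operator.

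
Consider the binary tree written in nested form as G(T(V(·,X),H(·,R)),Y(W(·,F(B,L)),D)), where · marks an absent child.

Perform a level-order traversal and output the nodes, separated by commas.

Level-order visits nodes level by level from the root, left to right within each level.
Level 0: G
Level 1: T, Y
Level 2: V, H, W, D
Level 3: X, R, F
Level 4: B, L

G, T, Y, V, H, W, D, X, R, F, B, L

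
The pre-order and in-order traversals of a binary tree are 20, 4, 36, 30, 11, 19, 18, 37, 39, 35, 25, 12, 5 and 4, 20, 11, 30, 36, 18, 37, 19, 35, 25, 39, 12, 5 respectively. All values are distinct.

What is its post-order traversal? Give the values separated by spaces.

The first element of pre-order is the root; it splits in-order into left and right subtrees.
Root 20: left subtree has 1 node {4}, right has 11 {11, 30, 36, 18, 37, 19, 35, 25, 39, 12, 5}.
  Root 36: left subtree has 2 nodes {11, 30}, right has 8 {18, 37, 19, 35, 25, 39, 12, 5}.
    Root 30: left subtree has 1 node {11}, right has 0 { }.
    Root 19: left subtree has 2 nodes {18, 37}, right has 5 {35, 25, 39, 12, 5}.
      Root 18: left subtree has 0 nodes { }, right has 1 {37}.
      Root 39: left subtree has 2 nodes {35, 25}, right has 2 {12, 5}.
        Root 35: left subtree has 0 nodes { }, right has 1 {25}.
        Root 12: left subtree has 0 nodes { }, right has 1 {5}.

4 11 30 37 18 25 35 5 12 39 19 36 20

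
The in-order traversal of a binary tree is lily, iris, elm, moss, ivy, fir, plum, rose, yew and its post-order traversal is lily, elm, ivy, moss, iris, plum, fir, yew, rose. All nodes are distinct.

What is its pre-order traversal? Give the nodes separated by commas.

rose, fir, iris, lily, moss, elm, ivy, plum, yew

The last element of post-order is the root; it splits in-order into left and right subtrees.
Root rose: left subtree has 7 nodes {lily, iris, elm, moss, ivy, fir, plum}, right has 1 {yew}.
  Root fir: left subtree has 5 nodes {lily, iris, elm, moss, ivy}, right has 1 {plum}.
    Root iris: left subtree has 1 node {lily}, right has 3 {elm, moss, ivy}.
      Root moss: left subtree has 1 node {elm}, right has 1 {ivy}.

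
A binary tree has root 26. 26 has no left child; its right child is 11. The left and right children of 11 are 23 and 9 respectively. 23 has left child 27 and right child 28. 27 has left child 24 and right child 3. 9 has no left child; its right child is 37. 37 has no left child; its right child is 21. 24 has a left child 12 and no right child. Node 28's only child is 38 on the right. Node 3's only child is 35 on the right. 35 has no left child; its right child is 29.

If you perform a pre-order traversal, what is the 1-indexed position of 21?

14

Pre-order visits the node, then its left subtree, then its right subtree.
Visit 26.
At 26: no left child.
At 26: go right to 11.
  Visit 11.
  At 11: go left to 23.
    Visit 23.
    At 23: go left to 27.
      Visit 27.
      At 27: go left to 24.
        Visit 24.
        At 24: go left to 12.
          12 is a leaf — visit 12.
        At 24: no right child.
      At 27: go right to 3.
        Visit 3.
        At 3: no left child.
        At 3: go right to 35.
          Visit 35.
          At 35: no left child.
          At 35: go right to 29.
            29 is a leaf — visit 29.
    At 23: go right to 28.
      Visit 28.
      At 28: no left child.
      At 28: go right to 38.
        38 is a leaf — visit 38.
  At 11: go right to 9.
    Visit 9.
    At 9: no left child.
    At 9: go right to 37.
      Visit 37.
      At 37: no left child.
      At 37: go right to 21.
        21 is a leaf — visit 21.
Full pre-order sequence: 26, 11, 23, 27, 24, 12, 3, 35, 29, 28, 38, 9, 37, 21.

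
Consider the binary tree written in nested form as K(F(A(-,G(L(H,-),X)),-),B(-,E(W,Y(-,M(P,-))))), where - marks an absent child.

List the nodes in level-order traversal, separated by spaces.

K F B A E G W Y L X M H P

Level-order visits nodes level by level from the root, left to right within each level.
Level 0: K
Level 1: F, B
Level 2: A, E
Level 3: G, W, Y
Level 4: L, X, M
Level 5: H, P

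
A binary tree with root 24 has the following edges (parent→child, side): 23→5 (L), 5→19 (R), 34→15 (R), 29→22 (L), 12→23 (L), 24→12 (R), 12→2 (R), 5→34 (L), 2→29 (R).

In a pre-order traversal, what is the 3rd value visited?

23

Pre-order visits the node, then its left subtree, then its right subtree.
Visit 24.
At 24: no left child.
At 24: go right to 12.
  Visit 12.
  At 12: go left to 23.
    Visit 23.
    At 23: go left to 5.
      Visit 5.
      At 5: go left to 34.
        Visit 34.
        At 34: no left child.
        At 34: go right to 15.
          15 is a leaf — visit 15.
      At 5: go right to 19.
        19 is a leaf — visit 19.
    At 23: no right child.
  At 12: go right to 2.
    Visit 2.
    At 2: no left child.
    At 2: go right to 29.
      Visit 29.
      At 29: go left to 22.
        22 is a leaf — visit 22.
      At 29: no right child.
Full pre-order sequence: 24, 12, 23, 5, 34, 15, 19, 2, 29, 22.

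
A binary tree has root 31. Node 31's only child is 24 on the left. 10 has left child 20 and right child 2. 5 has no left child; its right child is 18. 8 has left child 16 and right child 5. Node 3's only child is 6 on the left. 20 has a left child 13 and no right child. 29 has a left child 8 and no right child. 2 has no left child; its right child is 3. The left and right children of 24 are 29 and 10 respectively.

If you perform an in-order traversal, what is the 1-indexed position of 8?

2

In-order visits the left subtree, then the node, then the right subtree.
At 31: go left to 24.
  At 24: go left to 29.
    At 29: go left to 8.
      At 8: go left to 16.
        16 is a leaf — visit 16.
      Visit 8.
      At 8: go right to 5.
        At 5: no left child.
        Visit 5.
        At 5: go right to 18.
          18 is a leaf — visit 18.
    Visit 29.
    At 29: no right child.
  Visit 24.
  At 24: go right to 10.
    At 10: go left to 20.
      At 20: go left to 13.
        13 is a leaf — visit 13.
      Visit 20.
      At 20: no right child.
    Visit 10.
    At 10: go right to 2.
      At 2: no left child.
      Visit 2.
      At 2: go right to 3.
        At 3: go left to 6.
          6 is a leaf — visit 6.
        Visit 3.
        At 3: no right child.
Visit 31.
At 31: no right child.
Full in-order sequence: 16, 8, 5, 18, 29, 24, 13, 20, 10, 2, 6, 3, 31.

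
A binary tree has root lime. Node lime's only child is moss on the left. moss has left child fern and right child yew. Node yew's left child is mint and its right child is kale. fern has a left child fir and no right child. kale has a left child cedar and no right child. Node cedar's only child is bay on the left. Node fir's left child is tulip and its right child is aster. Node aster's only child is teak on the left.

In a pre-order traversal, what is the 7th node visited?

teak

Pre-order visits the node, then its left subtree, then its right subtree.
Visit lime.
At lime: go left to moss.
  Visit moss.
  At moss: go left to fern.
    Visit fern.
    At fern: go left to fir.
      Visit fir.
      At fir: go left to tulip.
        tulip is a leaf — visit tulip.
      At fir: go right to aster.
        Visit aster.
        At aster: go left to teak.
          teak is a leaf — visit teak.
        At aster: no right child.
    At fern: no right child.
  At moss: go right to yew.
    Visit yew.
    At yew: go left to mint.
      mint is a leaf — visit mint.
    At yew: go right to kale.
      Visit kale.
      At kale: go left to cedar.
        Visit cedar.
        At cedar: go left to bay.
          bay is a leaf — visit bay.
        At cedar: no right child.
      At kale: no right child.
At lime: no right child.
Full pre-order sequence: lime, moss, fern, fir, tulip, aster, teak, yew, mint, kale, cedar, bay.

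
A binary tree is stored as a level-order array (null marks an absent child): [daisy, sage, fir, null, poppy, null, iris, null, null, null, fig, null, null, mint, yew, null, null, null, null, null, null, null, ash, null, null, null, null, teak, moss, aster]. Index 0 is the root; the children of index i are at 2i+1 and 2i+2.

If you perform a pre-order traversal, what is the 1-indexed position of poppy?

Pre-order visits the node, then its left subtree, then its right subtree.
Visit daisy.
At daisy: go left to sage.
  Visit sage.
  At sage: no left child.
  At sage: go right to poppy.
    Visit poppy.
    At poppy: no left child.
    At poppy: go right to fig.
      Visit fig.
      At fig: no left child.
      At fig: go right to ash.
        ash is a leaf — visit ash.
At daisy: go right to fir.
  Visit fir.
  At fir: no left child.
  At fir: go right to iris.
    Visit iris.
    At iris: go left to mint.
      Visit mint.
      At mint: go left to teak.
        teak is a leaf — visit teak.
      At mint: go right to moss.
        moss is a leaf — visit moss.
    At iris: go right to yew.
      Visit yew.
      At yew: go left to aster.
        aster is a leaf — visit aster.
      At yew: no right child.
Full pre-order sequence: daisy, sage, poppy, fig, ash, fir, iris, mint, teak, moss, yew, aster.

3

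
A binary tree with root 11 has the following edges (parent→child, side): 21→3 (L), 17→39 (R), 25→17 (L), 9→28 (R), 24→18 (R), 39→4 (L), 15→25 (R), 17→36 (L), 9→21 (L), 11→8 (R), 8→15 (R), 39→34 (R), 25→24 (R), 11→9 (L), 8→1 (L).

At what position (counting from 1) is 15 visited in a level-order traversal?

7

Level-order visits nodes level by level from the root, left to right within each level.
Level 0: 11
Level 1: 9, 8
Level 2: 21, 28, 1, 15
Level 3: 3, 25
Level 4: 17, 24
Level 5: 36, 39, 18
Level 6: 4, 34
Full level-order sequence: 11, 9, 8, 21, 28, 1, 15, 3, 25, 17, 24, 36, 39, 18, 4, 34.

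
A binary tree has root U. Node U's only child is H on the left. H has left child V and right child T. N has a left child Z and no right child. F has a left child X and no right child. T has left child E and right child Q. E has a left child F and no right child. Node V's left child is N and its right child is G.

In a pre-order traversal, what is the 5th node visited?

Z

Pre-order visits the node, then its left subtree, then its right subtree.
Visit U.
At U: go left to H.
  Visit H.
  At H: go left to V.
    Visit V.
    At V: go left to N.
      Visit N.
      At N: go left to Z.
        Z is a leaf — visit Z.
      At N: no right child.
    At V: go right to G.
      G is a leaf — visit G.
  At H: go right to T.
    Visit T.
    At T: go left to E.
      Visit E.
      At E: go left to F.
        Visit F.
        At F: go left to X.
          X is a leaf — visit X.
        At F: no right child.
      At E: no right child.
    At T: go right to Q.
      Q is a leaf — visit Q.
At U: no right child.
Full pre-order sequence: U, H, V, N, Z, G, T, E, F, X, Q.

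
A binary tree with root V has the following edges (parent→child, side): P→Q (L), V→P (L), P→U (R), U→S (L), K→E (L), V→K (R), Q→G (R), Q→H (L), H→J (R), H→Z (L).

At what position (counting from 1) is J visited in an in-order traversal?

3

In-order visits the left subtree, then the node, then the right subtree.
At V: go left to P.
  At P: go left to Q.
    At Q: go left to H.
      At H: go left to Z.
        Z is a leaf — visit Z.
      Visit H.
      At H: go right to J.
        J is a leaf — visit J.
    Visit Q.
    At Q: go right to G.
      G is a leaf — visit G.
  Visit P.
  At P: go right to U.
    At U: go left to S.
      S is a leaf — visit S.
    Visit U.
    At U: no right child.
Visit V.
At V: go right to K.
  At K: go left to E.
    E is a leaf — visit E.
  Visit K.
  At K: no right child.
Full in-order sequence: Z, H, J, Q, G, P, S, U, V, E, K.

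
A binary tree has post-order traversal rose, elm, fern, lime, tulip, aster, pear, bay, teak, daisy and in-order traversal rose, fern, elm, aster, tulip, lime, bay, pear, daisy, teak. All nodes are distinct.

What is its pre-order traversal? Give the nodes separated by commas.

daisy, bay, aster, fern, rose, elm, tulip, lime, pear, teak

The last element of post-order is the root; it splits in-order into left and right subtrees.
Root daisy: left subtree has 8 nodes {rose, fern, elm, aster, tulip, lime, bay, pear}, right has 1 {teak}.
  Root bay: left subtree has 6 nodes {rose, fern, elm, aster, tulip, lime}, right has 1 {pear}.
    Root aster: left subtree has 3 nodes {rose, fern, elm}, right has 2 {tulip, lime}.
      Root fern: left subtree has 1 node {rose}, right has 1 {elm}.
      Root tulip: left subtree has 0 nodes { }, right has 1 {lime}.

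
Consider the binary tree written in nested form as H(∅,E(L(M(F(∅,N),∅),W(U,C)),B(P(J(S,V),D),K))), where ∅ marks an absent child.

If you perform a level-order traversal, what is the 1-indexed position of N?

Level-order visits nodes level by level from the root, left to right within each level.
Level 0: H
Level 1: E
Level 2: L, B
Level 3: M, W, P, K
Level 4: F, U, C, J, D
Level 5: N, S, V
Full level-order sequence: H, E, L, B, M, W, P, K, F, U, C, J, D, N, S, V.

14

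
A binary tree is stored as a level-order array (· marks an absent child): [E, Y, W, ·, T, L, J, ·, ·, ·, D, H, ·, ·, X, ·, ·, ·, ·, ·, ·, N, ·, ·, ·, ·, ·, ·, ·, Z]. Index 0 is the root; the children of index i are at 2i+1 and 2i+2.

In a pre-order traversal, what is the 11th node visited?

Z

Pre-order visits the node, then its left subtree, then its right subtree.
Visit E.
At E: go left to Y.
  Visit Y.
  At Y: no left child.
  At Y: go right to T.
    Visit T.
    At T: no left child.
    At T: go right to D.
      Visit D.
      At D: go left to N.
        N is a leaf — visit N.
      At D: no right child.
At E: go right to W.
  Visit W.
  At W: go left to L.
    Visit L.
    At L: go left to H.
      H is a leaf — visit H.
    At L: no right child.
  At W: go right to J.
    Visit J.
    At J: no left child.
    At J: go right to X.
      Visit X.
      At X: go left to Z.
        Z is a leaf — visit Z.
      At X: no right child.
Full pre-order sequence: E, Y, T, D, N, W, L, H, J, X, Z.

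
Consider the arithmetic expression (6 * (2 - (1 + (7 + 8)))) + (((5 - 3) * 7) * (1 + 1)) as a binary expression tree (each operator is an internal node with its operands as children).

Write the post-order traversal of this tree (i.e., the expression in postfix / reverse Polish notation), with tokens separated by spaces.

6 2 1 7 8 + + - * 5 3 - 7 * 1 1 + * +

Post-order on an expression tree gives postfix notation: for each operator, emit left operand, right operand, then the operator.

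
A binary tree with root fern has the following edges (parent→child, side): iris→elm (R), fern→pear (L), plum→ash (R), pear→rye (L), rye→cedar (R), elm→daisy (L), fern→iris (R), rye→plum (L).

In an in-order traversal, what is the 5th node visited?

pear

In-order visits the left subtree, then the node, then the right subtree.
At fern: go left to pear.
  At pear: go left to rye.
    At rye: go left to plum.
      At plum: no left child.
      Visit plum.
      At plum: go right to ash.
        ash is a leaf — visit ash.
    Visit rye.
    At rye: go right to cedar.
      cedar is a leaf — visit cedar.
  Visit pear.
  At pear: no right child.
Visit fern.
At fern: go right to iris.
  At iris: no left child.
  Visit iris.
  At iris: go right to elm.
    At elm: go left to daisy.
      daisy is a leaf — visit daisy.
    Visit elm.
    At elm: no right child.
Full in-order sequence: plum, ash, rye, cedar, pear, fern, iris, daisy, elm.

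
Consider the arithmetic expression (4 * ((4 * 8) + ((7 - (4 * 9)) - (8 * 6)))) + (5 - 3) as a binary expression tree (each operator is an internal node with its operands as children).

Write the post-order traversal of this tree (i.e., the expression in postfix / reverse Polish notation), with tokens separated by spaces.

4 4 8 * 7 4 9 * - 8 6 * - + * 5 3 - +

Post-order on an expression tree gives postfix notation: for each operator, emit left operand, right operand, then the operator.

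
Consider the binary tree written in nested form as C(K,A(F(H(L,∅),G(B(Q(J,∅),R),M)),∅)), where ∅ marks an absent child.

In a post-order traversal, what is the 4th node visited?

J

Post-order visits the left subtree, then the right subtree, then the node.
At C: go left to K.
  K is a leaf — visit K.
At C: go right to A.
  At A: go left to F.
    At F: go left to H.
      At H: go left to L.
        L is a leaf — visit L.
      At H: no right child.
      Visit H.
    At F: go right to G.
      At G: go left to B.
        At B: go left to Q.
          At Q: go left to J.
            J is a leaf — visit J.
          At Q: no right child.
          Visit Q.
        At B: go right to R.
          R is a leaf — visit R.
        Visit B.
      At G: go right to M.
        M is a leaf — visit M.
      Visit G.
    Visit F.
  At A: no right child.
  Visit A.
Visit C.
Full post-order sequence: K, L, H, J, Q, R, B, M, G, F, A, C.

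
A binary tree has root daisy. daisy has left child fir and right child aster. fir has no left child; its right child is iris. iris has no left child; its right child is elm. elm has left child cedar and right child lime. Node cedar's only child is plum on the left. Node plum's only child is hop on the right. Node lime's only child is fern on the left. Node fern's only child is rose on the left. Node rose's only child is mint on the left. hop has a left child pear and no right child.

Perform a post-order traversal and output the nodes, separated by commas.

Post-order visits the left subtree, then the right subtree, then the node.
At daisy: go left to fir.
  At fir: no left child.
  At fir: go right to iris.
    At iris: no left child.
    At iris: go right to elm.
      At elm: go left to cedar.
        At cedar: go left to plum.
          At plum: no left child.
          At plum: go right to hop.
            At hop: go left to pear.
              pear is a leaf — visit pear.
            At hop: no right child.
            Visit hop.
          Visit plum.
        At cedar: no right child.
        Visit cedar.
      At elm: go right to lime.
        At lime: go left to fern.
          At fern: go left to rose.
            At rose: go left to mint.
              mint is a leaf — visit mint.
            At rose: no right child.
            Visit rose.
          At fern: no right child.
          Visit fern.
        At lime: no right child.
        Visit lime.
      Visit elm.
    Visit iris.
  Visit fir.
At daisy: go right to aster.
  aster is a leaf — visit aster.
Visit daisy.

pear, hop, plum, cedar, mint, rose, fern, lime, elm, iris, fir, aster, daisy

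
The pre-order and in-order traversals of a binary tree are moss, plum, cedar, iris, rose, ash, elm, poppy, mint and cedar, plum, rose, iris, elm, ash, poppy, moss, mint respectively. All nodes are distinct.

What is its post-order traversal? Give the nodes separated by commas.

cedar, rose, elm, poppy, ash, iris, plum, mint, moss

The first element of pre-order is the root; it splits in-order into left and right subtrees.
Root moss: left subtree has 7 nodes {cedar, plum, rose, iris, elm, ash, poppy}, right has 1 {mint}.
  Root plum: left subtree has 1 node {cedar}, right has 5 {rose, iris, elm, ash, poppy}.
    Root iris: left subtree has 1 node {rose}, right has 3 {elm, ash, poppy}.
      Root ash: left subtree has 1 node {elm}, right has 1 {poppy}.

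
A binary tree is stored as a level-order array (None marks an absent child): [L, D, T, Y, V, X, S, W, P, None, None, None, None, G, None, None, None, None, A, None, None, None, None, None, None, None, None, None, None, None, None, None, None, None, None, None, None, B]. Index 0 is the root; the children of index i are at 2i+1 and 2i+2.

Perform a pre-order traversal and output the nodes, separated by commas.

Pre-order visits the node, then its left subtree, then its right subtree.
Visit L.
At L: go left to D.
  Visit D.
  At D: go left to Y.
    Visit Y.
    At Y: go left to W.
      W is a leaf — visit W.
    At Y: go right to P.
      Visit P.
      At P: no left child.
      At P: go right to A.
        Visit A.
        At A: go left to B.
          B is a leaf — visit B.
        At A: no right child.
  At D: go right to V.
    V is a leaf — visit V.
At L: go right to T.
  Visit T.
  At T: go left to X.
    X is a leaf — visit X.
  At T: go right to S.
    Visit S.
    At S: go left to G.
      G is a leaf — visit G.
    At S: no right child.

L, D, Y, W, P, A, B, V, T, X, S, G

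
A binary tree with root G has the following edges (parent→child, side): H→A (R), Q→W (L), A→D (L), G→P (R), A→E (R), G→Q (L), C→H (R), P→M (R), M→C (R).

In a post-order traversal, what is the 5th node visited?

Post-order visits the left subtree, then the right subtree, then the node.
At G: go left to Q.
  At Q: go left to W.
    W is a leaf — visit W.
  At Q: no right child.
  Visit Q.
At G: go right to P.
  At P: no left child.
  At P: go right to M.
    At M: no left child.
    At M: go right to C.
      At C: no left child.
      At C: go right to H.
        At H: no left child.
        At H: go right to A.
          At A: go left to D.
            D is a leaf — visit D.
          At A: go right to E.
            E is a leaf — visit E.
          Visit A.
        Visit H.
      Visit C.
    Visit M.
  Visit P.
Visit G.
Full post-order sequence: W, Q, D, E, A, H, C, M, P, G.

A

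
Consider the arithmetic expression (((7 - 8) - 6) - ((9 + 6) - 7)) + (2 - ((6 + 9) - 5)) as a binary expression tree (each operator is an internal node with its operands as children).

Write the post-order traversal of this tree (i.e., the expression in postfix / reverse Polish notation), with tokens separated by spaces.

Post-order on an expression tree gives postfix notation: for each operator, emit left operand, right operand, then the operator.

7 8 - 6 - 9 6 + 7 - - 2 6 9 + 5 - - +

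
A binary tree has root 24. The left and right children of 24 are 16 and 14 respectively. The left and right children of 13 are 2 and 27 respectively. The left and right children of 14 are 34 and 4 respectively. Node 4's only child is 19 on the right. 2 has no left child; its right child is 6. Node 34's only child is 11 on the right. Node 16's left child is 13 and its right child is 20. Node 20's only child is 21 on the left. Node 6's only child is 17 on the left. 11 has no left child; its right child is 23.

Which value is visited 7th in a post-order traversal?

Post-order visits the left subtree, then the right subtree, then the node.
At 24: go left to 16.
  At 16: go left to 13.
    At 13: go left to 2.
      At 2: no left child.
      At 2: go right to 6.
        At 6: go left to 17.
          17 is a leaf — visit 17.
        At 6: no right child.
        Visit 6.
      Visit 2.
    At 13: go right to 27.
      27 is a leaf — visit 27.
    Visit 13.
  At 16: go right to 20.
    At 20: go left to 21.
      21 is a leaf — visit 21.
    At 20: no right child.
    Visit 20.
  Visit 16.
At 24: go right to 14.
  At 14: go left to 34.
    At 34: no left child.
    At 34: go right to 11.
      At 11: no left child.
      At 11: go right to 23.
        23 is a leaf — visit 23.
      Visit 11.
    Visit 34.
  At 14: go right to 4.
    At 4: no left child.
    At 4: go right to 19.
      19 is a leaf — visit 19.
    Visit 4.
  Visit 14.
Visit 24.
Full post-order sequence: 17, 6, 2, 27, 13, 21, 20, 16, 23, 11, 34, 19, 4, 14, 24.

20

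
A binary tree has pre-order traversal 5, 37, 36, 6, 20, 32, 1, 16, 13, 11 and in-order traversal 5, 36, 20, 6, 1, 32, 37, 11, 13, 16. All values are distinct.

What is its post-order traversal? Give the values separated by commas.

The first element of pre-order is the root; it splits in-order into left and right subtrees.
Root 5: left subtree has 0 nodes { }, right has 9 {36, 20, 6, 1, 32, 37, 11, 13, 16}.
  Root 37: left subtree has 5 nodes {36, 20, 6, 1, 32}, right has 3 {11, 13, 16}.
    Root 36: left subtree has 0 nodes { }, right has 4 {20, 6, 1, 32}.
      Root 6: left subtree has 1 node {20}, right has 2 {1, 32}.
        Root 32: left subtree has 1 node {1}, right has 0 { }.
    Root 16: left subtree has 2 nodes {11, 13}, right has 0 { }.
      Root 13: left subtree has 1 node {11}, right has 0 { }.

20, 1, 32, 6, 36, 11, 13, 16, 37, 5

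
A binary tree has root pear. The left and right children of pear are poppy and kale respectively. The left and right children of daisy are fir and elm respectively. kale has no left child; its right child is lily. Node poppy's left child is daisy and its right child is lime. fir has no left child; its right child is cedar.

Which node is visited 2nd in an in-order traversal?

cedar

In-order visits the left subtree, then the node, then the right subtree.
At pear: go left to poppy.
  At poppy: go left to daisy.
    At daisy: go left to fir.
      At fir: no left child.
      Visit fir.
      At fir: go right to cedar.
        cedar is a leaf — visit cedar.
    Visit daisy.
    At daisy: go right to elm.
      elm is a leaf — visit elm.
  Visit poppy.
  At poppy: go right to lime.
    lime is a leaf — visit lime.
Visit pear.
At pear: go right to kale.
  At kale: no left child.
  Visit kale.
  At kale: go right to lily.
    lily is a leaf — visit lily.
Full in-order sequence: fir, cedar, daisy, elm, poppy, lime, pear, kale, lily.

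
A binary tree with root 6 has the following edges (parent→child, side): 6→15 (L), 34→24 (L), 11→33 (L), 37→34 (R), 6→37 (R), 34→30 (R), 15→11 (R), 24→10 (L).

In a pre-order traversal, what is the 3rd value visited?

11

Pre-order visits the node, then its left subtree, then its right subtree.
Visit 6.
At 6: go left to 15.
  Visit 15.
  At 15: no left child.
  At 15: go right to 11.
    Visit 11.
    At 11: go left to 33.
      33 is a leaf — visit 33.
    At 11: no right child.
At 6: go right to 37.
  Visit 37.
  At 37: no left child.
  At 37: go right to 34.
    Visit 34.
    At 34: go left to 24.
      Visit 24.
      At 24: go left to 10.
        10 is a leaf — visit 10.
      At 24: no right child.
    At 34: go right to 30.
      30 is a leaf — visit 30.
Full pre-order sequence: 6, 15, 11, 33, 37, 34, 24, 10, 30.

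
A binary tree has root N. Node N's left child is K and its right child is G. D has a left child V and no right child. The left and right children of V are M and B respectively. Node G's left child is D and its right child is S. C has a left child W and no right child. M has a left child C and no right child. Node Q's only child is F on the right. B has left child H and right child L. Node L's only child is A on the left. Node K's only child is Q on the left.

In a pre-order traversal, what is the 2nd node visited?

K

Pre-order visits the node, then its left subtree, then its right subtree.
Visit N.
At N: go left to K.
  Visit K.
  At K: go left to Q.
    Visit Q.
    At Q: no left child.
    At Q: go right to F.
      F is a leaf — visit F.
  At K: no right child.
At N: go right to G.
  Visit G.
  At G: go left to D.
    Visit D.
    At D: go left to V.
      Visit V.
      At V: go left to M.
        Visit M.
        At M: go left to C.
          Visit C.
          At C: go left to W.
            W is a leaf — visit W.
          At C: no right child.
        At M: no right child.
      At V: go right to B.
        Visit B.
        At B: go left to H.
          H is a leaf — visit H.
        At B: go right to L.
          Visit L.
          At L: go left to A.
            A is a leaf — visit A.
          At L: no right child.
    At D: no right child.
  At G: go right to S.
    S is a leaf — visit S.
Full pre-order sequence: N, K, Q, F, G, D, V, M, C, W, B, H, L, A, S.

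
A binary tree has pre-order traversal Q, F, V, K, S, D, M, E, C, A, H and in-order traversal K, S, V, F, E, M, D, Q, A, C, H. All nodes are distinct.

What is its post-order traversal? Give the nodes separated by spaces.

The first element of pre-order is the root; it splits in-order into left and right subtrees.
Root Q: left subtree has 7 nodes {K, S, V, F, E, M, D}, right has 3 {A, C, H}.
  Root F: left subtree has 3 nodes {K, S, V}, right has 3 {E, M, D}.
    Root V: left subtree has 2 nodes {K, S}, right has 0 { }.
      Root K: left subtree has 0 nodes { }, right has 1 {S}.
    Root D: left subtree has 2 nodes {E, M}, right has 0 { }.
      Root M: left subtree has 1 node {E}, right has 0 { }.
  Root C: left subtree has 1 node {A}, right has 1 {H}.

S K V E M D F A H C Q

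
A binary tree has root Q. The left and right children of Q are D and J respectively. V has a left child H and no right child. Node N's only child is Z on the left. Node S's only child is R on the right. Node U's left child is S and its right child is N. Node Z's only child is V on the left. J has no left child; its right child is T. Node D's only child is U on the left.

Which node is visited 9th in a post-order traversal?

Post-order visits the left subtree, then the right subtree, then the node.
At Q: go left to D.
  At D: go left to U.
    At U: go left to S.
      At S: no left child.
      At S: go right to R.
        R is a leaf — visit R.
      Visit S.
    At U: go right to N.
      At N: go left to Z.
        At Z: go left to V.
          At V: go left to H.
            H is a leaf — visit H.
          At V: no right child.
          Visit V.
        At Z: no right child.
        Visit Z.
      At N: no right child.
      Visit N.
    Visit U.
  At D: no right child.
  Visit D.
At Q: go right to J.
  At J: no left child.
  At J: go right to T.
    T is a leaf — visit T.
  Visit J.
Visit Q.
Full post-order sequence: R, S, H, V, Z, N, U, D, T, J, Q.

T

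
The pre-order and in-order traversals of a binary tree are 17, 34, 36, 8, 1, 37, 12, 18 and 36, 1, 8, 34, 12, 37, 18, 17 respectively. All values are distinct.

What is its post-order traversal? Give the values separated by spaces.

The first element of pre-order is the root; it splits in-order into left and right subtrees.
Root 17: left subtree has 7 nodes {36, 1, 8, 34, 12, 37, 18}, right has 0 { }.
  Root 34: left subtree has 3 nodes {36, 1, 8}, right has 3 {12, 37, 18}.
    Root 36: left subtree has 0 nodes { }, right has 2 {1, 8}.
      Root 8: left subtree has 1 node {1}, right has 0 { }.
    Root 37: left subtree has 1 node {12}, right has 1 {18}.

1 8 36 12 18 37 34 17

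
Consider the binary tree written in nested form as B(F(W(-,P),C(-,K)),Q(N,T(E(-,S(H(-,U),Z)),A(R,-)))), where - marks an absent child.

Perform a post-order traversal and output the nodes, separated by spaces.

P W K C F N U H Z S E R A T Q B

Post-order visits the left subtree, then the right subtree, then the node.
At B: go left to F.
  At F: go left to W.
    At W: no left child.
    At W: go right to P.
      P is a leaf — visit P.
    Visit W.
  At F: go right to C.
    At C: no left child.
    At C: go right to K.
      K is a leaf — visit K.
    Visit C.
  Visit F.
At B: go right to Q.
  At Q: go left to N.
    N is a leaf — visit N.
  At Q: go right to T.
    At T: go left to E.
      At E: no left child.
      At E: go right to S.
        At S: go left to H.
          At H: no left child.
          At H: go right to U.
            U is a leaf — visit U.
          Visit H.
        At S: go right to Z.
          Z is a leaf — visit Z.
        Visit S.
      Visit E.
    At T: go right to A.
      At A: go left to R.
        R is a leaf — visit R.
      At A: no right child.
      Visit A.
    Visit T.
  Visit Q.
Visit B.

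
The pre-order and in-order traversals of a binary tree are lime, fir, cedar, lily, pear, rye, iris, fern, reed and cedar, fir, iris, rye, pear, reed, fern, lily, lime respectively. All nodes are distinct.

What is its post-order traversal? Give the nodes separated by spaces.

cedar iris rye reed fern pear lily fir lime

The first element of pre-order is the root; it splits in-order into left and right subtrees.
Root lime: left subtree has 8 nodes {cedar, fir, iris, rye, pear, reed, fern, lily}, right has 0 { }.
  Root fir: left subtree has 1 node {cedar}, right has 6 {iris, rye, pear, reed, fern, lily}.
    Root lily: left subtree has 5 nodes {iris, rye, pear, reed, fern}, right has 0 { }.
      Root pear: left subtree has 2 nodes {iris, rye}, right has 2 {reed, fern}.
        Root rye: left subtree has 1 node {iris}, right has 0 { }.
        Root fern: left subtree has 1 node {reed}, right has 0 { }.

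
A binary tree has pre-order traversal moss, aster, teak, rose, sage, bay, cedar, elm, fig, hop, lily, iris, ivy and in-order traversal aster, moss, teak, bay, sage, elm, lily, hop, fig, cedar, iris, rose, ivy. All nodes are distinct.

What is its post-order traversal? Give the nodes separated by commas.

The first element of pre-order is the root; it splits in-order into left and right subtrees.
Root moss: left subtree has 1 node {aster}, right has 11 {teak, bay, sage, elm, lily, hop, fig, cedar, iris, rose, ivy}.
  Root teak: left subtree has 0 nodes { }, right has 10 {bay, sage, elm, lily, hop, fig, cedar, iris, rose, ivy}.
    Root rose: left subtree has 8 nodes {bay, sage, elm, lily, hop, fig, cedar, iris}, right has 1 {ivy}.
      Root sage: left subtree has 1 node {bay}, right has 6 {elm, lily, hop, fig, cedar, iris}.
        Root cedar: left subtree has 4 nodes {elm, lily, hop, fig}, right has 1 {iris}.
          Root elm: left subtree has 0 nodes { }, right has 3 {lily, hop, fig}.
            Root fig: left subtree has 2 nodes {lily, hop}, right has 0 { }.
              Root hop: left subtree has 1 node {lily}, right has 0 { }.

aster, bay, lily, hop, fig, elm, iris, cedar, sage, ivy, rose, teak, moss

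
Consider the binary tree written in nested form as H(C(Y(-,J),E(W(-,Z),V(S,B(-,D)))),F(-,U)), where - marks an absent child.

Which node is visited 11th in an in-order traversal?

In-order visits the left subtree, then the node, then the right subtree.
At H: go left to C.
  At C: go left to Y.
    At Y: no left child.
    Visit Y.
    At Y: go right to J.
      J is a leaf — visit J.
  Visit C.
  At C: go right to E.
    At E: go left to W.
      At W: no left child.
      Visit W.
      At W: go right to Z.
        Z is a leaf — visit Z.
    Visit E.
    At E: go right to V.
      At V: go left to S.
        S is a leaf — visit S.
      Visit V.
      At V: go right to B.
        At B: no left child.
        Visit B.
        At B: go right to D.
          D is a leaf — visit D.
Visit H.
At H: go right to F.
  At F: no left child.
  Visit F.
  At F: go right to U.
    U is a leaf — visit U.
Full in-order sequence: Y, J, C, W, Z, E, S, V, B, D, H, F, U.

H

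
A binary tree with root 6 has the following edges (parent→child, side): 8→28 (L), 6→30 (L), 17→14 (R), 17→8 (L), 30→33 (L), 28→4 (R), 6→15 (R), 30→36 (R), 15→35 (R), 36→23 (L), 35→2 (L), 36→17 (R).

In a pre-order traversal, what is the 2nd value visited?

30

Pre-order visits the node, then its left subtree, then its right subtree.
Visit 6.
At 6: go left to 30.
  Visit 30.
  At 30: go left to 33.
    33 is a leaf — visit 33.
  At 30: go right to 36.
    Visit 36.
    At 36: go left to 23.
      23 is a leaf — visit 23.
    At 36: go right to 17.
      Visit 17.
      At 17: go left to 8.
        Visit 8.
        At 8: go left to 28.
          Visit 28.
          At 28: no left child.
          At 28: go right to 4.
            4 is a leaf — visit 4.
        At 8: no right child.
      At 17: go right to 14.
        14 is a leaf — visit 14.
At 6: go right to 15.
  Visit 15.
  At 15: no left child.
  At 15: go right to 35.
    Visit 35.
    At 35: go left to 2.
      2 is a leaf — visit 2.
    At 35: no right child.
Full pre-order sequence: 6, 30, 33, 36, 23, 17, 8, 28, 4, 14, 15, 35, 2.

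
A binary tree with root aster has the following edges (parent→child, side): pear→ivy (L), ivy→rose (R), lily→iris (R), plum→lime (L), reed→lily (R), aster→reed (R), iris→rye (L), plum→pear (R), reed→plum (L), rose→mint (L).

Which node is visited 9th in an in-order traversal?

lily

In-order visits the left subtree, then the node, then the right subtree.
At aster: no left child.
Visit aster.
At aster: go right to reed.
  At reed: go left to plum.
    At plum: go left to lime.
      lime is a leaf — visit lime.
    Visit plum.
    At plum: go right to pear.
      At pear: go left to ivy.
        At ivy: no left child.
        Visit ivy.
        At ivy: go right to rose.
          At rose: go left to mint.
            mint is a leaf — visit mint.
          Visit rose.
          At rose: no right child.
      Visit pear.
      At pear: no right child.
  Visit reed.
  At reed: go right to lily.
    At lily: no left child.
    Visit lily.
    At lily: go right to iris.
      At iris: go left to rye.
        rye is a leaf — visit rye.
      Visit iris.
      At iris: no right child.
Full in-order sequence: aster, lime, plum, ivy, mint, rose, pear, reed, lily, rye, iris.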